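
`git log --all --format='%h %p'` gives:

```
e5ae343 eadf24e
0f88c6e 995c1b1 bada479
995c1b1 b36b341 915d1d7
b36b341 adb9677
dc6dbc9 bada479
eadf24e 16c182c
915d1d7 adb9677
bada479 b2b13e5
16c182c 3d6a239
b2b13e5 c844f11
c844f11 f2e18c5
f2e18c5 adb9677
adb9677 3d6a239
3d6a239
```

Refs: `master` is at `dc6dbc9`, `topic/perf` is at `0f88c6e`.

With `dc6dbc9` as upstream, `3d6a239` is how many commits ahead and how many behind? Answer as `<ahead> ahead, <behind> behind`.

0 ahead, 6 behind

Reachable from 3d6a239: {3d6a239}.
Reachable from dc6dbc9: {3d6a239, adb9677, b2b13e5, bada479, c844f11, dc6dbc9, f2e18c5}.
Only in 3d6a239's history (ahead): {} — 0.
Only in dc6dbc9's history (behind): {adb9677, b2b13e5, bada479, c844f11, dc6dbc9, f2e18c5} — 6.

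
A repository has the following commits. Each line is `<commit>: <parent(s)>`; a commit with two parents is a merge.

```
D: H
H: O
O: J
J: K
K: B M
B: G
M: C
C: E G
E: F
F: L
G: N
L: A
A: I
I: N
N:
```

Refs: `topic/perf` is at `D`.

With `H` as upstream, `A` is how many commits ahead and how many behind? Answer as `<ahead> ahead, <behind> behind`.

0 ahead, 11 behind

Reachable from A: {A, I, N}.
Reachable from H: {A, B, C, E, F, G, H, I, J, K, L, M, N, O}.
Only in A's history (ahead): {} — 0.
Only in H's history (behind): {B, C, E, F, G, H, J, K, L, M, O} — 11.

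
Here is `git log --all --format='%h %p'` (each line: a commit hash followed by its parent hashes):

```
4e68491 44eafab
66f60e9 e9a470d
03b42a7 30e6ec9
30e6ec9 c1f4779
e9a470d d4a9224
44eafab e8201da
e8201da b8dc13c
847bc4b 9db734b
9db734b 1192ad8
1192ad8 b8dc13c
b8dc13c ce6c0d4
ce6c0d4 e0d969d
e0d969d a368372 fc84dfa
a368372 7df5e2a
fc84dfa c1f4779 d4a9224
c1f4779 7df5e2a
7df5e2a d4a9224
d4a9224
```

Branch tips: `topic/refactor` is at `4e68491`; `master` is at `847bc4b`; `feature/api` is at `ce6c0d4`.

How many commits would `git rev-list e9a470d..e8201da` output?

Reachable from e8201da: {7df5e2a, a368372, b8dc13c, c1f4779, ce6c0d4, d4a9224, e0d969d, e8201da, fc84dfa}.
Reachable from e9a470d: {d4a9224, e9a470d}.
In e8201da's history but not e9a470d's: {7df5e2a, a368372, b8dc13c, c1f4779, ce6c0d4, e0d969d, e8201da, fc84dfa} — 8 commits.

8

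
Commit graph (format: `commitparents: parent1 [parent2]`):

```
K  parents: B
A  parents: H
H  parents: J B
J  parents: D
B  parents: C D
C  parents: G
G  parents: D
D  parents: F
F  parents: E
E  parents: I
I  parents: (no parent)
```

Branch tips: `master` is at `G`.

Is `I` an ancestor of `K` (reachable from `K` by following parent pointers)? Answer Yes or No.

Ancestors of K (commits reachable by following parents): {B, C, D, E, F, G, I, K}.
I is in that set, so it is an ancestor of K.

Yes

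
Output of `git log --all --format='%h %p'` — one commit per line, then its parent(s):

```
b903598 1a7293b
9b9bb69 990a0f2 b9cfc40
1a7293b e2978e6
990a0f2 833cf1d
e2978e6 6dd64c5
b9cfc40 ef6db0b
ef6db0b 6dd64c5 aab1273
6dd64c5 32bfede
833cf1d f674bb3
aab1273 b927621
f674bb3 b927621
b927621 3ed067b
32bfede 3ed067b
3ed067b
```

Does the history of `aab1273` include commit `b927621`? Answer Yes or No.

Ancestors of aab1273 (commits reachable by following parents): {3ed067b, aab1273, b927621}.
b927621 is in that set, so it is an ancestor of aab1273.

Yes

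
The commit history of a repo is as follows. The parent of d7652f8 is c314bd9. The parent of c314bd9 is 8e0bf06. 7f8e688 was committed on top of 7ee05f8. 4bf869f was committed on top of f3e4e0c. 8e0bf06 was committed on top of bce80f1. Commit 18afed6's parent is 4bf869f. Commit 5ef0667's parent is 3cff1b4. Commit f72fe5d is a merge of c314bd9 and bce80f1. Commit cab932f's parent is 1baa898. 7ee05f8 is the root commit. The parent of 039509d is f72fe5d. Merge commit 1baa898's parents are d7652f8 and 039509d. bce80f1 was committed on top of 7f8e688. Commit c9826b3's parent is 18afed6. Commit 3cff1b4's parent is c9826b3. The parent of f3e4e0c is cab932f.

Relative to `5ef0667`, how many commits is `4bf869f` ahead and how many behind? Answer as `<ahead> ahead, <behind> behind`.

0 ahead, 4 behind

Reachable from 4bf869f: {039509d, 1baa898, 4bf869f, 7ee05f8, 7f8e688, 8e0bf06, bce80f1, c314bd9, cab932f, d7652f8, f3e4e0c, f72fe5d}.
Reachable from 5ef0667: {039509d, 18afed6, 1baa898, 3cff1b4, 4bf869f, 5ef0667, 7ee05f8, 7f8e688, 8e0bf06, bce80f1, c314bd9, c9826b3, cab932f, d7652f8, f3e4e0c, f72fe5d}.
Only in 4bf869f's history (ahead): {} — 0.
Only in 5ef0667's history (behind): {18afed6, 3cff1b4, 5ef0667, c9826b3} — 4.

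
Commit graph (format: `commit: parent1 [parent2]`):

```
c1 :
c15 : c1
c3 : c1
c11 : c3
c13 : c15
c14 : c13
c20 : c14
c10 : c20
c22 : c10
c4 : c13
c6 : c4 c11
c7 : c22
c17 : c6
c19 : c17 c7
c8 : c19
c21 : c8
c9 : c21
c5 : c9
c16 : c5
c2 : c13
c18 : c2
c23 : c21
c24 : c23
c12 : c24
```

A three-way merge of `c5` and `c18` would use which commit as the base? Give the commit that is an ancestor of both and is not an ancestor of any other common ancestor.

c13

Ancestors of c5: {c1, c10, c11, c13, c14, c15, c17, c19, c20, c21, c22, c3, c4, c5, c6, c7, c8, c9}.
Ancestors of c18: {c1, c13, c15, c18, c2}.
Common ancestors: {c1, c13, c15}.
Among these, c13 is not an ancestor of any other common ancestor — it is the merge base.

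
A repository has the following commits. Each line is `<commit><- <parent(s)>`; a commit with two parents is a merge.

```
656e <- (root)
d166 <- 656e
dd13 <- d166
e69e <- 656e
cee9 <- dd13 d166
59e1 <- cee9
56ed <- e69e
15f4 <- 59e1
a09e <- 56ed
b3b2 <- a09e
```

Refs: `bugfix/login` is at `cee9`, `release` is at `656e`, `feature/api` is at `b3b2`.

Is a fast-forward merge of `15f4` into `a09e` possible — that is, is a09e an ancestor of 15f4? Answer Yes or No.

A fast-forward from a09e to 15f4 is possible iff a09e is an ancestor of 15f4.
Ancestors of 15f4: {15f4, 59e1, 656e, cee9, d166, dd13}.
a09e is not among them, so fast-forward is not possible.

No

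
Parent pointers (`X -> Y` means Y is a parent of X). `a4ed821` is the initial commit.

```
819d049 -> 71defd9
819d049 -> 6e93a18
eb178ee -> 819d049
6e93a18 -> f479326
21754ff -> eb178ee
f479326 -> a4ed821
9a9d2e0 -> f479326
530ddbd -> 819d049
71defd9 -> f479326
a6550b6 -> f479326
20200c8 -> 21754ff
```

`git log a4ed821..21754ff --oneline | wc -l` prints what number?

Reachable from 21754ff: {21754ff, 6e93a18, 71defd9, 819d049, a4ed821, eb178ee, f479326}.
Reachable from a4ed821: {a4ed821}.
In 21754ff's history but not a4ed821's: {21754ff, 6e93a18, 71defd9, 819d049, eb178ee, f479326} — 6 commits.

6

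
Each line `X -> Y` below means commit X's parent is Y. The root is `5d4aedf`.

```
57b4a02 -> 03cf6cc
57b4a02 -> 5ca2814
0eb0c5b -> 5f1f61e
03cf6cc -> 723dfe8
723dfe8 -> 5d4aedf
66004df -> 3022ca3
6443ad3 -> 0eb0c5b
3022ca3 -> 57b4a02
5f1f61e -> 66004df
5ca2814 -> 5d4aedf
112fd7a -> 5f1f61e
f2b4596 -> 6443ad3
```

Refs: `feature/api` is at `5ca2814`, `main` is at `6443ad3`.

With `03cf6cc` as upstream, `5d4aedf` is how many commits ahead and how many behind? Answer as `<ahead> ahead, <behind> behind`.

0 ahead, 2 behind

Reachable from 5d4aedf: {5d4aedf}.
Reachable from 03cf6cc: {03cf6cc, 5d4aedf, 723dfe8}.
Only in 5d4aedf's history (ahead): {} — 0.
Only in 03cf6cc's history (behind): {03cf6cc, 723dfe8} — 2.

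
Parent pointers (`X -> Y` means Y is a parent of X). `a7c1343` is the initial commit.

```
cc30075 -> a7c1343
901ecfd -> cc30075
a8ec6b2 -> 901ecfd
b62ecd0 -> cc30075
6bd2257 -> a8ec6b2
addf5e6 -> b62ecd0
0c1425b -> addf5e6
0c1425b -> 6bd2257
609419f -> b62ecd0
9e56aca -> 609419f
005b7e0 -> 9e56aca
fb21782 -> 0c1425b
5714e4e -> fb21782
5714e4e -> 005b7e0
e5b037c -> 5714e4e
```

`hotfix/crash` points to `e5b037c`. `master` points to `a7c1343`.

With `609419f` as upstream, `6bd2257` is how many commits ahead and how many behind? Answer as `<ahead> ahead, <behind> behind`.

3 ahead, 2 behind

Reachable from 6bd2257: {6bd2257, 901ecfd, a7c1343, a8ec6b2, cc30075}.
Reachable from 609419f: {609419f, a7c1343, b62ecd0, cc30075}.
Only in 6bd2257's history (ahead): {6bd2257, 901ecfd, a8ec6b2} — 3.
Only in 609419f's history (behind): {609419f, b62ecd0} — 2.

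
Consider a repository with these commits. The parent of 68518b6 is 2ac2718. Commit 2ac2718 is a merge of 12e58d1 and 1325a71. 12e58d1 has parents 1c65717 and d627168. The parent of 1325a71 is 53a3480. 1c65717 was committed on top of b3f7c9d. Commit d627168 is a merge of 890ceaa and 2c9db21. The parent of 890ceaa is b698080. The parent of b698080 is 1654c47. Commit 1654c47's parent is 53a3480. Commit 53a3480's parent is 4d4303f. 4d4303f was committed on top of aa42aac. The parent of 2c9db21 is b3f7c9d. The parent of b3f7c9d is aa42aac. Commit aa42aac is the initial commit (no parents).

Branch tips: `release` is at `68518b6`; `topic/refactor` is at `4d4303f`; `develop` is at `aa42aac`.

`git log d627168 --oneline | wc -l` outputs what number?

9

Walking parent pointers from d627168: reachable set = {1654c47, 2c9db21, 4d4303f, 53a3480, 890ceaa, aa42aac, b3f7c9d, b698080, d627168}.
That is 9 commits.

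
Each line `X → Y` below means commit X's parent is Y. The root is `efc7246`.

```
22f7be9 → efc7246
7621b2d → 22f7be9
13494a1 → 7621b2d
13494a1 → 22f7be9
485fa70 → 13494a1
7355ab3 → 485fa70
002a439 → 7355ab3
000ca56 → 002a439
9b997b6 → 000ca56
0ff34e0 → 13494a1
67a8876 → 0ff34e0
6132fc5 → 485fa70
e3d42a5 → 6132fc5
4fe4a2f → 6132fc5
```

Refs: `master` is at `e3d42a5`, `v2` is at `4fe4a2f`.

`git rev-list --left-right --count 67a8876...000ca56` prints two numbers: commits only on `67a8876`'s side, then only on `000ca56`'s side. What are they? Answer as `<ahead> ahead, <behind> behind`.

2 ahead, 4 behind

Reachable from 67a8876: {0ff34e0, 13494a1, 22f7be9, 67a8876, 7621b2d, efc7246}.
Reachable from 000ca56: {000ca56, 002a439, 13494a1, 22f7be9, 485fa70, 7355ab3, 7621b2d, efc7246}.
Only in 67a8876's history (ahead): {0ff34e0, 67a8876} — 2.
Only in 000ca56's history (behind): {000ca56, 002a439, 485fa70, 7355ab3} — 4.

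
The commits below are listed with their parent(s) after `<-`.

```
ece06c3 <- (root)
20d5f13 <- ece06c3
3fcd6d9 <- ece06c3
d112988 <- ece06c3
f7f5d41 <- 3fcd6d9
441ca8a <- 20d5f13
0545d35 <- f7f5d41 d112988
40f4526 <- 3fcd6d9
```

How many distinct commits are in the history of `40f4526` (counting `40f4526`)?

Walking parent pointers from 40f4526: reachable set = {3fcd6d9, 40f4526, ece06c3}.
That is 3 commits.

3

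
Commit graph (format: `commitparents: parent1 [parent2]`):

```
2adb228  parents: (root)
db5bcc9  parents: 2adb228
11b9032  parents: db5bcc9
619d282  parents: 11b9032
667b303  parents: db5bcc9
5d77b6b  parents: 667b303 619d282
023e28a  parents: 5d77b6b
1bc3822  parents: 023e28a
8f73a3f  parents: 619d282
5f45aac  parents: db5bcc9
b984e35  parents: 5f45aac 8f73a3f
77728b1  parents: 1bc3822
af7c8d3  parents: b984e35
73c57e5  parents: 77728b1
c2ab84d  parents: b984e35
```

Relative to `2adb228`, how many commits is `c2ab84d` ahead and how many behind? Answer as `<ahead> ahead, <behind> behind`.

Reachable from c2ab84d: {11b9032, 2adb228, 5f45aac, 619d282, 8f73a3f, b984e35, c2ab84d, db5bcc9}.
Reachable from 2adb228: {2adb228}.
Only in c2ab84d's history (ahead): {11b9032, 5f45aac, 619d282, 8f73a3f, b984e35, c2ab84d, db5bcc9} — 7.
Only in 2adb228's history (behind): {} — 0.

7 ahead, 0 behind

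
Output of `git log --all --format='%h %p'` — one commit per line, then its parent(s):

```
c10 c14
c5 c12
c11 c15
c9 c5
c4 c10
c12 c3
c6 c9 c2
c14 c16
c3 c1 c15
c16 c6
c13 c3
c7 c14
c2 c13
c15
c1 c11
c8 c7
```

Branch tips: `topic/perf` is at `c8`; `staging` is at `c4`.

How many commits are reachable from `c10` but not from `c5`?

7

Reachable from c10: {c1, c10, c11, c12, c13, c14, c15, c16, c2, c3, c5, c6, c9}.
Reachable from c5: {c1, c11, c12, c15, c3, c5}.
In c10's history but not c5's: {c10, c13, c14, c16, c2, c6, c9} — 7 commits.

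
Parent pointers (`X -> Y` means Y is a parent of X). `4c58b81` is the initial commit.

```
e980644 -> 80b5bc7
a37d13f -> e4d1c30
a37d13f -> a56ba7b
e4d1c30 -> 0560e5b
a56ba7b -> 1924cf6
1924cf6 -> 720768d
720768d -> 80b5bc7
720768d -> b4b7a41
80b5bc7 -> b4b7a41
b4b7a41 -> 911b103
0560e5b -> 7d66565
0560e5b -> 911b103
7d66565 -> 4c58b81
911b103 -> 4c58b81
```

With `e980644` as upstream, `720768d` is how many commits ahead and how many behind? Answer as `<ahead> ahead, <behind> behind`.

Reachable from 720768d: {4c58b81, 720768d, 80b5bc7, 911b103, b4b7a41}.
Reachable from e980644: {4c58b81, 80b5bc7, 911b103, b4b7a41, e980644}.
Only in 720768d's history (ahead): {720768d} — 1.
Only in e980644's history (behind): {e980644} — 1.

1 ahead, 1 behind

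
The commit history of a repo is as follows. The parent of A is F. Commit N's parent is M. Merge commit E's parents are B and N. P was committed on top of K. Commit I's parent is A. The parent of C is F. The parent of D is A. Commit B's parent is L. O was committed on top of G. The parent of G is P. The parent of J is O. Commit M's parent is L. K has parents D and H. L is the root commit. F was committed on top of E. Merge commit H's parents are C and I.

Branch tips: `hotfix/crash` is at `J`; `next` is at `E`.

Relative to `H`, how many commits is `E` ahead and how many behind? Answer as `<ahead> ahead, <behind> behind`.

Reachable from E: {B, E, L, M, N}.
Reachable from H: {A, B, C, E, F, H, I, L, M, N}.
Only in E's history (ahead): {} — 0.
Only in H's history (behind): {A, C, F, H, I} — 5.

0 ahead, 5 behind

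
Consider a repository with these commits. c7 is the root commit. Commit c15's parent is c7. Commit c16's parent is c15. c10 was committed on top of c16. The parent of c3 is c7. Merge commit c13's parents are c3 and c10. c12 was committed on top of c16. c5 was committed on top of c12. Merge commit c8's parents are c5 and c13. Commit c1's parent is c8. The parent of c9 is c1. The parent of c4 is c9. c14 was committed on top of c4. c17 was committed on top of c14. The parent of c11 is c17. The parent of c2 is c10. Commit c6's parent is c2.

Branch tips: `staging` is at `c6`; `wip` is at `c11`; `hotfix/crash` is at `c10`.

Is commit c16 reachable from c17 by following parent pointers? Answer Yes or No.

Yes

Ancestors of c17 (commits reachable by following parents): {c1, c10, c12, c13, c14, c15, c16, c17, c3, c4, c5, c7, c8, c9}.
c16 is in that set, so it is an ancestor of c17.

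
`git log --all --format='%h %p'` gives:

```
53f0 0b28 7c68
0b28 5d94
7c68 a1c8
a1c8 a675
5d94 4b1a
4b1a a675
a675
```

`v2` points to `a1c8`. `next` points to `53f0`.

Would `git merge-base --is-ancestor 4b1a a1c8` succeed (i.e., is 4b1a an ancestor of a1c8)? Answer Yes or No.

Ancestors of a1c8: {a1c8, a675}.
4b1a is not in that set, so it is not an ancestor of a1c8.

No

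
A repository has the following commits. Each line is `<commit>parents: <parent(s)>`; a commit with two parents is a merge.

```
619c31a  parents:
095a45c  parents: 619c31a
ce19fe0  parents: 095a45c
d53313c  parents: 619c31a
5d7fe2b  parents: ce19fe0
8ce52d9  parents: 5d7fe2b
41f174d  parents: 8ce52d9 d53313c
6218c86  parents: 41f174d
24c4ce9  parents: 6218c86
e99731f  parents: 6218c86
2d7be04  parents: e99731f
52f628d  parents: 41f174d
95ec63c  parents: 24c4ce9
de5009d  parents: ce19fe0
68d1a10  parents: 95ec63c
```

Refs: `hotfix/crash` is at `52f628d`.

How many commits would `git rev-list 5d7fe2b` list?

4

Walking parent pointers from 5d7fe2b: reachable set = {095a45c, 5d7fe2b, 619c31a, ce19fe0}.
That is 4 commits.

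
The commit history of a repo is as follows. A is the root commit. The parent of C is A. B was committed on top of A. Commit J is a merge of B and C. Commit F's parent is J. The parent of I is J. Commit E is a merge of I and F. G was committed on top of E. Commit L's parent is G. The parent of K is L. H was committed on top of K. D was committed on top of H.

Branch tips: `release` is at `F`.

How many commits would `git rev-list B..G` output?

Reachable from G: {A, B, C, E, F, G, I, J}.
Reachable from B: {A, B}.
In G's history but not B's: {C, E, F, G, I, J} — 6 commits.

6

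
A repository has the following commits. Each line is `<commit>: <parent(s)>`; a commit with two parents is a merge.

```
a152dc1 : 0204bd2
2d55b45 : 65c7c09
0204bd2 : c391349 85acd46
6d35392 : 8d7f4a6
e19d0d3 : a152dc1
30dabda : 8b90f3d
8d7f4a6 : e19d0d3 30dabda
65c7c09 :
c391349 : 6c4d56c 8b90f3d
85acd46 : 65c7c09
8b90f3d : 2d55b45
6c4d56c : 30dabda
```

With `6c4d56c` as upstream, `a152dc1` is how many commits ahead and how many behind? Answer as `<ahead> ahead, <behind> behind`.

4 ahead, 0 behind

Reachable from a152dc1: {0204bd2, 2d55b45, 30dabda, 65c7c09, 6c4d56c, 85acd46, 8b90f3d, a152dc1, c391349}.
Reachable from 6c4d56c: {2d55b45, 30dabda, 65c7c09, 6c4d56c, 8b90f3d}.
Only in a152dc1's history (ahead): {0204bd2, 85acd46, a152dc1, c391349} — 4.
Only in 6c4d56c's history (behind): {} — 0.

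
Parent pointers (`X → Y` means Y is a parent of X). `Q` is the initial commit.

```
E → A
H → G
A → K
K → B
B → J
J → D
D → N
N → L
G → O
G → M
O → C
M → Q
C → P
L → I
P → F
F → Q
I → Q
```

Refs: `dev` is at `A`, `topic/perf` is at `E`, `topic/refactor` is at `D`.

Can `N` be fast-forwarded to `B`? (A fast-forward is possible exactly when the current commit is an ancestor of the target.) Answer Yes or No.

A fast-forward from N to B is possible iff N is an ancestor of B.
Ancestors of B: {B, D, I, J, L, N, Q}.
N is among them, so fast-forward is possible.

Yes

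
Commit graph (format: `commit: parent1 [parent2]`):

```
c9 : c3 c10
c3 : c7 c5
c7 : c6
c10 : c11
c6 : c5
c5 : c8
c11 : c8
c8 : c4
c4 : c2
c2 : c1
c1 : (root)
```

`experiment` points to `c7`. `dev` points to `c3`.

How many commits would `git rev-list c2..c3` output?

Reachable from c3: {c1, c2, c3, c4, c5, c6, c7, c8}.
Reachable from c2: {c1, c2}.
In c3's history but not c2's: {c3, c4, c5, c6, c7, c8} — 6 commits.

6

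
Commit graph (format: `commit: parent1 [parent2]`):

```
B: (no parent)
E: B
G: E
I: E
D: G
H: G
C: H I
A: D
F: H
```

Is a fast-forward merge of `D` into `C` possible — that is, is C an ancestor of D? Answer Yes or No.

A fast-forward from C to D is possible iff C is an ancestor of D.
Ancestors of D: {B, D, E, G}.
C is not among them, so fast-forward is not possible.

No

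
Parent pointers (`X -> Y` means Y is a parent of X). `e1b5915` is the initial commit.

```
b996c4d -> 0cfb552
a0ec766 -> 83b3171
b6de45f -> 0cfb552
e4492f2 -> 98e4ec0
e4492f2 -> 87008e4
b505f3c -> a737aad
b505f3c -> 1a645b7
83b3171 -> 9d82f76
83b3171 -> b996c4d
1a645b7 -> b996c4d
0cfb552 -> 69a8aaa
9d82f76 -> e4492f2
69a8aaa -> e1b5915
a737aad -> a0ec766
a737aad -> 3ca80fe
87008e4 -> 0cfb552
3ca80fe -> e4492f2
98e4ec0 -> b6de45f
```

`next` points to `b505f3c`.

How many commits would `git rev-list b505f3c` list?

Walking parent pointers from b505f3c: reachable set = {0cfb552, 1a645b7, 3ca80fe, 69a8aaa, 83b3171, 87008e4, 98e4ec0, 9d82f76, a0ec766, a737aad, b505f3c, b6de45f, b996c4d, e1b5915, e4492f2}.
That is 15 commits.

15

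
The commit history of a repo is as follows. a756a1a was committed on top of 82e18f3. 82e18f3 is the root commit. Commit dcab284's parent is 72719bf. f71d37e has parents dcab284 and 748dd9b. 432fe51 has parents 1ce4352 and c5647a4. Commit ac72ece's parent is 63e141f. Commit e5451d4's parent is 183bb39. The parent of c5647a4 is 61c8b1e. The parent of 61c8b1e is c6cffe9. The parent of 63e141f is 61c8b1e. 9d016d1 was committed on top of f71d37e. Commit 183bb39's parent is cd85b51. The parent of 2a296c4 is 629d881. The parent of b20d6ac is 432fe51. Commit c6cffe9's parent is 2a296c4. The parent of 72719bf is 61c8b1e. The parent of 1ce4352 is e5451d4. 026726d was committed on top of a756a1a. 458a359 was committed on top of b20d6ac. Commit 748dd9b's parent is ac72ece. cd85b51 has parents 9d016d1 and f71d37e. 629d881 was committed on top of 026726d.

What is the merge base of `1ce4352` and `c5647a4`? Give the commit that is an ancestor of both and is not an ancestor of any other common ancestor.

Ancestors of 1ce4352: {026726d, 183bb39, 1ce4352, 2a296c4, 61c8b1e, 629d881, 63e141f, 72719bf, 748dd9b, 82e18f3, 9d016d1, a756a1a, ac72ece, c6cffe9, cd85b51, dcab284, e5451d4, f71d37e}.
Ancestors of c5647a4: {026726d, 2a296c4, 61c8b1e, 629d881, 82e18f3, a756a1a, c5647a4, c6cffe9}.
Common ancestors: {026726d, 2a296c4, 61c8b1e, 629d881, 82e18f3, a756a1a, c6cffe9}.
Among these, 61c8b1e is not an ancestor of any other common ancestor — it is the merge base.

61c8b1e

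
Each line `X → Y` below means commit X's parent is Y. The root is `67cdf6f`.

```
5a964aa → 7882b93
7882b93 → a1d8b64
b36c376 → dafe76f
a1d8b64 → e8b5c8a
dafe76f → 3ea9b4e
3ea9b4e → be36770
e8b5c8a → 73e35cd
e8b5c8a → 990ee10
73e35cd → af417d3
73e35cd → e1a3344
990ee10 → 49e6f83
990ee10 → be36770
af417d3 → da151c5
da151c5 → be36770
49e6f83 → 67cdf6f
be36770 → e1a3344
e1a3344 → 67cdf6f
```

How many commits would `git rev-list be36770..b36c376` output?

Reachable from b36c376: {3ea9b4e, 67cdf6f, b36c376, be36770, dafe76f, e1a3344}.
Reachable from be36770: {67cdf6f, be36770, e1a3344}.
In b36c376's history but not be36770's: {3ea9b4e, b36c376, dafe76f} — 3 commits.

3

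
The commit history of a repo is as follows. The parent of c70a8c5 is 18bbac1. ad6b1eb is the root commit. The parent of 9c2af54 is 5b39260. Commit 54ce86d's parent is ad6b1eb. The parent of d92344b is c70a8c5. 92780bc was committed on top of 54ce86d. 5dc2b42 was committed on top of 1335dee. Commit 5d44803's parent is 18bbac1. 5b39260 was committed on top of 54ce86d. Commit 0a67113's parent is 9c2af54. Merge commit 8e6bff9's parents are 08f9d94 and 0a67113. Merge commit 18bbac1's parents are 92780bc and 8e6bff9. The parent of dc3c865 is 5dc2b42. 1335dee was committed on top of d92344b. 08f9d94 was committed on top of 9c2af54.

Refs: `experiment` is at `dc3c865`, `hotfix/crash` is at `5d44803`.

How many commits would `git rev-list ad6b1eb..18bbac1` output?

8

Reachable from 18bbac1: {08f9d94, 0a67113, 18bbac1, 54ce86d, 5b39260, 8e6bff9, 92780bc, 9c2af54, ad6b1eb}.
Reachable from ad6b1eb: {ad6b1eb}.
In 18bbac1's history but not ad6b1eb's: {08f9d94, 0a67113, 18bbac1, 54ce86d, 5b39260, 8e6bff9, 92780bc, 9c2af54} — 8 commits.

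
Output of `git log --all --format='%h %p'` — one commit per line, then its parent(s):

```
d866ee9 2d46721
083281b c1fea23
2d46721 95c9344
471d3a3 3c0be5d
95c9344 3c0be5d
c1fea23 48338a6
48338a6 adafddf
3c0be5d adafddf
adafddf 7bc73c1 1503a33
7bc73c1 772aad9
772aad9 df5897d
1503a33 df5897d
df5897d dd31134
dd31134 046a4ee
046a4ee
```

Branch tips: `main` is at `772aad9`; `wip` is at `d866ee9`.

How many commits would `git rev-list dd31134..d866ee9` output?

9

Reachable from d866ee9: {046a4ee, 1503a33, 2d46721, 3c0be5d, 772aad9, 7bc73c1, 95c9344, adafddf, d866ee9, dd31134, df5897d}.
Reachable from dd31134: {046a4ee, dd31134}.
In d866ee9's history but not dd31134's: {1503a33, 2d46721, 3c0be5d, 772aad9, 7bc73c1, 95c9344, adafddf, d866ee9, df5897d} — 9 commits.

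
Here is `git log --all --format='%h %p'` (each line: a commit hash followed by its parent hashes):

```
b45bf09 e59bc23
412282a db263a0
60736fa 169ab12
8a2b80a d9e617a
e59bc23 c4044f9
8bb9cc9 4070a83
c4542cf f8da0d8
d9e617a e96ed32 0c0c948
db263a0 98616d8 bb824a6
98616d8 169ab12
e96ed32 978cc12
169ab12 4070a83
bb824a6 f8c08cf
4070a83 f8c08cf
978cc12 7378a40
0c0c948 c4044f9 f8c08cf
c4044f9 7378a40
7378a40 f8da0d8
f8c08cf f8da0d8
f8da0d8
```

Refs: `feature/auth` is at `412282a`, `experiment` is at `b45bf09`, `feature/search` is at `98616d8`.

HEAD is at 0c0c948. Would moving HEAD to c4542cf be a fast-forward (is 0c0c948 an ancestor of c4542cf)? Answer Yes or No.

No

A fast-forward from 0c0c948 to c4542cf is possible iff 0c0c948 is an ancestor of c4542cf.
Ancestors of c4542cf: {c4542cf, f8da0d8}.
0c0c948 is not among them, so fast-forward is not possible.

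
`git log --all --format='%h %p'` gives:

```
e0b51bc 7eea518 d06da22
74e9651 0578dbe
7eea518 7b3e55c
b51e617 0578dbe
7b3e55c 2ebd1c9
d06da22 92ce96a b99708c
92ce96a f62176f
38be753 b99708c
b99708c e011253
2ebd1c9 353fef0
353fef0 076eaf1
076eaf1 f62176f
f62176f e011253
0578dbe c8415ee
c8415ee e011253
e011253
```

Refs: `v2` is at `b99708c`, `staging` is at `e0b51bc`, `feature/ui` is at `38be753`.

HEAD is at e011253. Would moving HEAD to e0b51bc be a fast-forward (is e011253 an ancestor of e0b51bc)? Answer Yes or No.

A fast-forward from e011253 to e0b51bc is possible iff e011253 is an ancestor of e0b51bc.
Ancestors of e0b51bc: {076eaf1, 2ebd1c9, 353fef0, 7b3e55c, 7eea518, 92ce96a, b99708c, d06da22, e011253, e0b51bc, f62176f}.
e011253 is among them, so fast-forward is possible.

Yes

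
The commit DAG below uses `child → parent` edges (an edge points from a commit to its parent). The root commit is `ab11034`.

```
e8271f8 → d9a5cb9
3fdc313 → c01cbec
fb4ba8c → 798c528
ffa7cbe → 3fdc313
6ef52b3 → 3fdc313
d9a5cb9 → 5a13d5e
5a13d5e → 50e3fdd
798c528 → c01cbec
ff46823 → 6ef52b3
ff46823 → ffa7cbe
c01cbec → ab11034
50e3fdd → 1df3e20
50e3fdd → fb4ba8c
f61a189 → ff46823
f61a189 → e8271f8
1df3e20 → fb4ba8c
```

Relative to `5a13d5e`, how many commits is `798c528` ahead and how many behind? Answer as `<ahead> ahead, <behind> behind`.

Reachable from 798c528: {798c528, ab11034, c01cbec}.
Reachable from 5a13d5e: {1df3e20, 50e3fdd, 5a13d5e, 798c528, ab11034, c01cbec, fb4ba8c}.
Only in 798c528's history (ahead): {} — 0.
Only in 5a13d5e's history (behind): {1df3e20, 50e3fdd, 5a13d5e, fb4ba8c} — 4.

0 ahead, 4 behind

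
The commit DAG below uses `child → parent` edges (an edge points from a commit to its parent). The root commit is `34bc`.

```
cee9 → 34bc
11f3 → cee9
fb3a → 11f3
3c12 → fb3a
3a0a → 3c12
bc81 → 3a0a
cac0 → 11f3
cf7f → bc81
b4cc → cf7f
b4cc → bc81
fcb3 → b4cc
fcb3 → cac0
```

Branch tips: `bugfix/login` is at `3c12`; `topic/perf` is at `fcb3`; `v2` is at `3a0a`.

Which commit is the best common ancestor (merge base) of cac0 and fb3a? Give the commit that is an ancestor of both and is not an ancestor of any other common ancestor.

11f3

Ancestors of cac0: {11f3, 34bc, cac0, cee9}.
Ancestors of fb3a: {11f3, 34bc, cee9, fb3a}.
Common ancestors: {11f3, 34bc, cee9}.
Among these, 11f3 is not an ancestor of any other common ancestor — it is the merge base.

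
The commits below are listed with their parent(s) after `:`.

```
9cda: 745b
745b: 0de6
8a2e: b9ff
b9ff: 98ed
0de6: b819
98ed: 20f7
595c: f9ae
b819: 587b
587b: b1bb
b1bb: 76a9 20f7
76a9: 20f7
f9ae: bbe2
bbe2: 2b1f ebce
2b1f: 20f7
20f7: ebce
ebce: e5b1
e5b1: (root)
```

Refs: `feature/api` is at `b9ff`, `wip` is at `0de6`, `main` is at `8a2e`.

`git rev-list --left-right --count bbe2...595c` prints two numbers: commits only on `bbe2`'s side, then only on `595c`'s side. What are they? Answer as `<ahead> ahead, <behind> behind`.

Reachable from bbe2: {20f7, 2b1f, bbe2, e5b1, ebce}.
Reachable from 595c: {20f7, 2b1f, 595c, bbe2, e5b1, ebce, f9ae}.
Only in bbe2's history (ahead): {} — 0.
Only in 595c's history (behind): {595c, f9ae} — 2.

0 ahead, 2 behind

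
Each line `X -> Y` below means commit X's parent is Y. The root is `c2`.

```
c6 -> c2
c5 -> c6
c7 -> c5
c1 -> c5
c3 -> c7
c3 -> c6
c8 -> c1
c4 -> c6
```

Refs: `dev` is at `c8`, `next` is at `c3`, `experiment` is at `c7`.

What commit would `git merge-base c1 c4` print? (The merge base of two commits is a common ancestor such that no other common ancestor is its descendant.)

Ancestors of c1: {c1, c2, c5, c6}.
Ancestors of c4: {c2, c4, c6}.
Common ancestors: {c2, c6}.
Among these, c6 is not an ancestor of any other common ancestor — it is the merge base.

c6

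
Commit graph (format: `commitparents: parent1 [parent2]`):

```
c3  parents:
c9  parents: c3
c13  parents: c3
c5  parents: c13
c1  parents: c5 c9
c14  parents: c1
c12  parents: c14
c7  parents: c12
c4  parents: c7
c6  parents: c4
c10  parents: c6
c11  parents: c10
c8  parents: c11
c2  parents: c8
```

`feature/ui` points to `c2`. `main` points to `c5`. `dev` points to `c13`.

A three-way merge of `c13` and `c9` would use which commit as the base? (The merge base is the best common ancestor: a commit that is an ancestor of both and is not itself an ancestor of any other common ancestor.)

Ancestors of c13: {c13, c3}.
Ancestors of c9: {c3, c9}.
Common ancestors: {c3}.
The only common ancestor is c3, so it is the merge base.

c3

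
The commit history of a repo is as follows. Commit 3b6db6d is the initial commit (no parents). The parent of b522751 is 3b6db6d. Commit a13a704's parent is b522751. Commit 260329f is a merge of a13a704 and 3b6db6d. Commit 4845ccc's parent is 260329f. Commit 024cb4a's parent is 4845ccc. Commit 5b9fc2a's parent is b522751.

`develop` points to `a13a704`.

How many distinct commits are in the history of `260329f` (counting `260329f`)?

Walking parent pointers from 260329f: reachable set = {260329f, 3b6db6d, a13a704, b522751}.
That is 4 commits.

4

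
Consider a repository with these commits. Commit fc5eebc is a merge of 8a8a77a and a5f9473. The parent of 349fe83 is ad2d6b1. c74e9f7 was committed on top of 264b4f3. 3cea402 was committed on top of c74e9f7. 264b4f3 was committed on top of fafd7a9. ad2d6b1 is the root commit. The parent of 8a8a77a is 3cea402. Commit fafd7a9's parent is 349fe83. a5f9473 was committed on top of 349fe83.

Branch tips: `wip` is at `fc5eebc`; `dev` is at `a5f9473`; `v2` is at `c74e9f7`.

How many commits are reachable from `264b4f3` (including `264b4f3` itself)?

4

Walking parent pointers from 264b4f3: reachable set = {264b4f3, 349fe83, ad2d6b1, fafd7a9}.
That is 4 commits.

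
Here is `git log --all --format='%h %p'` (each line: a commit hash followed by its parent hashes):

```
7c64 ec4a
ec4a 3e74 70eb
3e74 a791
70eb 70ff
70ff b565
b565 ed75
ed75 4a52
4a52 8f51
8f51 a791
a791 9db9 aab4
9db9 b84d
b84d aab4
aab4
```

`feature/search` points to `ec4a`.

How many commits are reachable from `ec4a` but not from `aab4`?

Reachable from ec4a: {3e74, 4a52, 70eb, 70ff, 8f51, 9db9, a791, aab4, b565, b84d, ec4a, ed75}.
Reachable from aab4: {aab4}.
In ec4a's history but not aab4's: {3e74, 4a52, 70eb, 70ff, 8f51, 9db9, a791, b565, b84d, ec4a, ed75} — 11 commits.

11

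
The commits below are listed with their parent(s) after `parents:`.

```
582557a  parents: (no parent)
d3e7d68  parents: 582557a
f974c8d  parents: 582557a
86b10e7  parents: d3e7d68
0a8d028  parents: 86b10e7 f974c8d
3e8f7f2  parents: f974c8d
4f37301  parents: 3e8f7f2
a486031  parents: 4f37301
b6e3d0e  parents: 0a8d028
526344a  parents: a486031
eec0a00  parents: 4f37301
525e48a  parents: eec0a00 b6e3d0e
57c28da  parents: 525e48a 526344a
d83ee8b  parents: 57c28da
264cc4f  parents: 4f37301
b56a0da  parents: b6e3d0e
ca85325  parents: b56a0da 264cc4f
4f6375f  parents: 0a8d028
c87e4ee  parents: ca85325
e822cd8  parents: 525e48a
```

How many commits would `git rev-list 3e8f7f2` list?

3

Walking parent pointers from 3e8f7f2: reachable set = {3e8f7f2, 582557a, f974c8d}.
That is 3 commits.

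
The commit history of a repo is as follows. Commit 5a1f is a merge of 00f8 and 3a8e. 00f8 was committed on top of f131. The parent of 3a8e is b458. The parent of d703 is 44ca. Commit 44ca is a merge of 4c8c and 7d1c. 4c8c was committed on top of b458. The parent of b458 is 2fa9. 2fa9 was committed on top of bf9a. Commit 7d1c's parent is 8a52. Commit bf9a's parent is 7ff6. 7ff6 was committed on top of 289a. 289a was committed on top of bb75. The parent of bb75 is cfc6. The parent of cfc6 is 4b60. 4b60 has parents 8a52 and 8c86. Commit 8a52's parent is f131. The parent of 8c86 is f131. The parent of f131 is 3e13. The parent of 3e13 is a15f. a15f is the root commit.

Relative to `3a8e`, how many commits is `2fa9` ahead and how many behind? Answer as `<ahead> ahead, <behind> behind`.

0 ahead, 2 behind

Reachable from 2fa9: {289a, 2fa9, 3e13, 4b60, 7ff6, 8a52, 8c86, a15f, bb75, bf9a, cfc6, f131}.
Reachable from 3a8e: {289a, 2fa9, 3a8e, 3e13, 4b60, 7ff6, 8a52, 8c86, a15f, b458, bb75, bf9a, cfc6, f131}.
Only in 2fa9's history (ahead): {} — 0.
Only in 3a8e's history (behind): {3a8e, b458} — 2.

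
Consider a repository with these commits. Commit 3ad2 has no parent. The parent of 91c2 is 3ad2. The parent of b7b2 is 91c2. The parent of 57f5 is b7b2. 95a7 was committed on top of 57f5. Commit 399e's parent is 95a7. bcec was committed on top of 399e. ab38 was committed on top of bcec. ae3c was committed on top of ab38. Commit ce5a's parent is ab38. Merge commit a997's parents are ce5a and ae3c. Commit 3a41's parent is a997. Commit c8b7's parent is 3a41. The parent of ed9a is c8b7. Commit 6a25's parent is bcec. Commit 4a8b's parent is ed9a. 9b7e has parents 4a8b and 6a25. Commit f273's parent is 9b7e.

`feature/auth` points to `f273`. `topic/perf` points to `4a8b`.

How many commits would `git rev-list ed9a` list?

Walking parent pointers from ed9a: reachable set = {399e, 3a41, 3ad2, 57f5, 91c2, 95a7, a997, ab38, ae3c, b7b2, bcec, c8b7, ce5a, ed9a}.
That is 14 commits.

14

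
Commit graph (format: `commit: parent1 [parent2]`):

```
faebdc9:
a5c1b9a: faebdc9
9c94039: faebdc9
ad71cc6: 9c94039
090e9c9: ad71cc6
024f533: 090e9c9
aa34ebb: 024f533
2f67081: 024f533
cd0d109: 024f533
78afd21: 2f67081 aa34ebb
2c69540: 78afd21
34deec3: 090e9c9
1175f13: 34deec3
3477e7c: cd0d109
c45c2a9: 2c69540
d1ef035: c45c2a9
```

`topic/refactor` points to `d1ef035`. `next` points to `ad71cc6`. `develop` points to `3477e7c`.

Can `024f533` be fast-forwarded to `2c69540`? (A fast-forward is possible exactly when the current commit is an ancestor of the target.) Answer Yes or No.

A fast-forward from 024f533 to 2c69540 is possible iff 024f533 is an ancestor of 2c69540.
Ancestors of 2c69540: {024f533, 090e9c9, 2c69540, 2f67081, 78afd21, 9c94039, aa34ebb, ad71cc6, faebdc9}.
024f533 is among them, so fast-forward is possible.

Yes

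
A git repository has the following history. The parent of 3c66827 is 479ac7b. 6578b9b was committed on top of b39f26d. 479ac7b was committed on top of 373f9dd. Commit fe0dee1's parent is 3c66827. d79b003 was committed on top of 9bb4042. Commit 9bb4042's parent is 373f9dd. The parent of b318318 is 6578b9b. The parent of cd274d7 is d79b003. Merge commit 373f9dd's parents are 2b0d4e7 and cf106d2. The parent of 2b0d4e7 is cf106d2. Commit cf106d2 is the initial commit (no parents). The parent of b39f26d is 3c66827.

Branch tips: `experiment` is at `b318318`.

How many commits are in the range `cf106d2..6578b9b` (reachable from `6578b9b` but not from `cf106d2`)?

Reachable from 6578b9b: {2b0d4e7, 373f9dd, 3c66827, 479ac7b, 6578b9b, b39f26d, cf106d2}.
Reachable from cf106d2: {cf106d2}.
In 6578b9b's history but not cf106d2's: {2b0d4e7, 373f9dd, 3c66827, 479ac7b, 6578b9b, b39f26d} — 6 commits.

6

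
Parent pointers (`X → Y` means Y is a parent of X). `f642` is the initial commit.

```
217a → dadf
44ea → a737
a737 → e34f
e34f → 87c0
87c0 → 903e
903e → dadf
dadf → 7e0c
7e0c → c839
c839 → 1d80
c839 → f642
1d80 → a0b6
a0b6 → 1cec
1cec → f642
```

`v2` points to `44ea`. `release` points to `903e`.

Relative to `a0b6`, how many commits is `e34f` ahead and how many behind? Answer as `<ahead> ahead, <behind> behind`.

Reachable from e34f: {1cec, 1d80, 7e0c, 87c0, 903e, a0b6, c839, dadf, e34f, f642}.
Reachable from a0b6: {1cec, a0b6, f642}.
Only in e34f's history (ahead): {1d80, 7e0c, 87c0, 903e, c839, dadf, e34f} — 7.
Only in a0b6's history (behind): {} — 0.

7 ahead, 0 behind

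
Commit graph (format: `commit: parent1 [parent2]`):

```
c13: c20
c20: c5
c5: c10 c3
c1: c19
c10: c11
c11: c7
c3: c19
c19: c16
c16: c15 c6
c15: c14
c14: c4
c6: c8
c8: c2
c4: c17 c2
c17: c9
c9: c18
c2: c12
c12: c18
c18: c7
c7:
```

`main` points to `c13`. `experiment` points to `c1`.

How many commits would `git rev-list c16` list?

Walking parent pointers from c16: reachable set = {c12, c14, c15, c16, c17, c18, c2, c4, c6, c7, c8, c9}.
That is 12 commits.

12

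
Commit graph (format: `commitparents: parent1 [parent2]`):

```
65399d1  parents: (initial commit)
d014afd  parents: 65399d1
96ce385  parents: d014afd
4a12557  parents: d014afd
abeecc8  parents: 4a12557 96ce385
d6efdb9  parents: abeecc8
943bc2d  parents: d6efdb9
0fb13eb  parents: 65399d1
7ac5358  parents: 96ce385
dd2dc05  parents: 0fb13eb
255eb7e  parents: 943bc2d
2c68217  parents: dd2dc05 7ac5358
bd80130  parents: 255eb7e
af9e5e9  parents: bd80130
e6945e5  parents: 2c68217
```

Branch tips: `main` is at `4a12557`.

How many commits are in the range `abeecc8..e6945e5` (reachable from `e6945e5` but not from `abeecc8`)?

Reachable from e6945e5: {0fb13eb, 2c68217, 65399d1, 7ac5358, 96ce385, d014afd, dd2dc05, e6945e5}.
Reachable from abeecc8: {4a12557, 65399d1, 96ce385, abeecc8, d014afd}.
In e6945e5's history but not abeecc8's: {0fb13eb, 2c68217, 7ac5358, dd2dc05, e6945e5} — 5 commits.

5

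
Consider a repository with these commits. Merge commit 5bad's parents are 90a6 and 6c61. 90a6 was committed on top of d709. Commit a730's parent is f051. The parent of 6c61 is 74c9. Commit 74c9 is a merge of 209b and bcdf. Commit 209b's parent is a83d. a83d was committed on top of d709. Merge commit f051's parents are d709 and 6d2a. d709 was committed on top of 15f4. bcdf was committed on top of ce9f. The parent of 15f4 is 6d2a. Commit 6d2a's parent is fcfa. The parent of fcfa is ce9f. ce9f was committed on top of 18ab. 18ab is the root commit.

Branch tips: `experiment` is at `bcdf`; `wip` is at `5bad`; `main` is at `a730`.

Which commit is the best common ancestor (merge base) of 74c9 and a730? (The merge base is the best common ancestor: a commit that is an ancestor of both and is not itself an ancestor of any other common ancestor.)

d709

Ancestors of 74c9: {15f4, 18ab, 209b, 6d2a, 74c9, a83d, bcdf, ce9f, d709, fcfa}.
Ancestors of a730: {15f4, 18ab, 6d2a, a730, ce9f, d709, f051, fcfa}.
Common ancestors: {15f4, 18ab, 6d2a, ce9f, d709, fcfa}.
Among these, d709 is not an ancestor of any other common ancestor — it is the merge base.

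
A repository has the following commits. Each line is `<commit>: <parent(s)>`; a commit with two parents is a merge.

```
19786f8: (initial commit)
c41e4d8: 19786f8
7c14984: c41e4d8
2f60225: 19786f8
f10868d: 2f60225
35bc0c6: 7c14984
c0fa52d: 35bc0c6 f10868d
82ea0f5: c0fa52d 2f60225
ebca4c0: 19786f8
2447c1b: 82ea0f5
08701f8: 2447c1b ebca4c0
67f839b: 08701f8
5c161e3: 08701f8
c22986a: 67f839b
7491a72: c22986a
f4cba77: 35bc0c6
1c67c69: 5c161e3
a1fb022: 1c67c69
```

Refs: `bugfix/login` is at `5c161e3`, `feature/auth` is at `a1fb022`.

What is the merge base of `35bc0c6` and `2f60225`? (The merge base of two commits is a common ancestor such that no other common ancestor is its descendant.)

Ancestors of 35bc0c6: {19786f8, 35bc0c6, 7c14984, c41e4d8}.
Ancestors of 2f60225: {19786f8, 2f60225}.
Common ancestors: {19786f8}.
The only common ancestor is 19786f8, so it is the merge base.

19786f8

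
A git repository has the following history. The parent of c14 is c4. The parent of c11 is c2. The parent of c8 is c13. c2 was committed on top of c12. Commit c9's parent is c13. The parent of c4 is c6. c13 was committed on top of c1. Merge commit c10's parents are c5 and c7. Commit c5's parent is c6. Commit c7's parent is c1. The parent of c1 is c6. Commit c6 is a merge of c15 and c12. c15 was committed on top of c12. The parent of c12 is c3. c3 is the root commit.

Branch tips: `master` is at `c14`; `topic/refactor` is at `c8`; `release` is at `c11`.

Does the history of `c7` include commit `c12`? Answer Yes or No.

Yes

Ancestors of c7 (commits reachable by following parents): {c1, c12, c15, c3, c6, c7}.
c12 is in that set, so it is an ancestor of c7.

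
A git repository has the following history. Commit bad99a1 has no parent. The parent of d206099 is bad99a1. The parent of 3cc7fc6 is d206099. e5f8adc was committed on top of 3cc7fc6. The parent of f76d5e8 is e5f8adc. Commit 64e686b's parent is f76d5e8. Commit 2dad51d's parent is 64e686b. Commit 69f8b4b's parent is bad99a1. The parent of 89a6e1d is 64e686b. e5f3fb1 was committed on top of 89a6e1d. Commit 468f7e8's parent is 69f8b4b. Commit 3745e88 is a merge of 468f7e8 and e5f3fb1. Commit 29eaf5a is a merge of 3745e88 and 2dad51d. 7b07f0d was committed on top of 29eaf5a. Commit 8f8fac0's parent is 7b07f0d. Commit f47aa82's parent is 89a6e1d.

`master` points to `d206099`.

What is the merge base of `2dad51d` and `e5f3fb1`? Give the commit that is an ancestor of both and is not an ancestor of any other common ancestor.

Ancestors of 2dad51d: {2dad51d, 3cc7fc6, 64e686b, bad99a1, d206099, e5f8adc, f76d5e8}.
Ancestors of e5f3fb1: {3cc7fc6, 64e686b, 89a6e1d, bad99a1, d206099, e5f3fb1, e5f8adc, f76d5e8}.
Common ancestors: {3cc7fc6, 64e686b, bad99a1, d206099, e5f8adc, f76d5e8}.
Among these, 64e686b is not an ancestor of any other common ancestor — it is the merge base.

64e686b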